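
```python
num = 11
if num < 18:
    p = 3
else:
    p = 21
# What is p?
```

Trace (tracking p):
num = 11  # -> num = 11
if num < 18:  # condition is True
    p = 3  # -> p = 3

Answer: 3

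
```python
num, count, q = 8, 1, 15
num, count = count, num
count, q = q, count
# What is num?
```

Answer: 1

Derivation:
Trace (tracking num):
num, count, q = (8, 1, 15)  # -> num = 8, count = 1, q = 15
num, count = (count, num)  # -> num = 1, count = 8
count, q = (q, count)  # -> count = 15, q = 8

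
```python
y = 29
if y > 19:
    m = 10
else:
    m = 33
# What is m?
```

Answer: 10

Derivation:
Trace (tracking m):
y = 29  # -> y = 29
if y > 19:  # condition is True
    m = 10  # -> m = 10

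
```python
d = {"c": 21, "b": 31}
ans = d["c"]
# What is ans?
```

Answer: 21

Derivation:
Trace (tracking ans):
d = {'c': 21, 'b': 31}  # -> d = {'c': 21, 'b': 31}
ans = d['c']  # -> ans = 21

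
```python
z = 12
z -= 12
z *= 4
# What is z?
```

Answer: 0

Derivation:
Trace (tracking z):
z = 12  # -> z = 12
z -= 12  # -> z = 0
z *= 4  # -> z = 0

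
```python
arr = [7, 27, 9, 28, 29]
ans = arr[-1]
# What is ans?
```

Trace (tracking ans):
arr = [7, 27, 9, 28, 29]  # -> arr = [7, 27, 9, 28, 29]
ans = arr[-1]  # -> ans = 29

Answer: 29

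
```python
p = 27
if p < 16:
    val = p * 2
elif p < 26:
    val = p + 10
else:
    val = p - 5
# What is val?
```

Answer: 22

Derivation:
Trace (tracking val):
p = 27  # -> p = 27
if p < 16:  # condition is False
elif p < 26:  # condition is False
else:
    val = p - 5  # -> val = 22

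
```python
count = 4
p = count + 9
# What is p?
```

Trace (tracking p):
count = 4  # -> count = 4
p = count + 9  # -> p = 13

Answer: 13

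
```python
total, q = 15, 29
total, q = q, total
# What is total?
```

Trace (tracking total):
total, q = (15, 29)  # -> total = 15, q = 29
total, q = (q, total)  # -> total = 29, q = 15

Answer: 29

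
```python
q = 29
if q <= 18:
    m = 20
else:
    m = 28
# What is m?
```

Answer: 28

Derivation:
Trace (tracking m):
q = 29  # -> q = 29
if q <= 18:  # condition is False
else:
    m = 28  # -> m = 28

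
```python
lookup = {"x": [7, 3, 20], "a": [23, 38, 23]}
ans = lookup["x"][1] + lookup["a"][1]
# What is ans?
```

Trace (tracking ans):
lookup = {'x': [7, 3, 20], 'a': [23, 38, 23]}  # -> lookup = {'x': [7, 3, 20], 'a': [23, 38, 23]}
ans = lookup['x'][1] + lookup['a'][1]  # -> ans = 41

Answer: 41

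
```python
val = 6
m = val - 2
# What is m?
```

Answer: 4

Derivation:
Trace (tracking m):
val = 6  # -> val = 6
m = val - 2  # -> m = 4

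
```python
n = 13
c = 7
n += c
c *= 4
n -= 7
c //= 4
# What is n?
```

Trace (tracking n):
n = 13  # -> n = 13
c = 7  # -> c = 7
n += c  # -> n = 20
c *= 4  # -> c = 28
n -= 7  # -> n = 13
c //= 4  # -> c = 7

Answer: 13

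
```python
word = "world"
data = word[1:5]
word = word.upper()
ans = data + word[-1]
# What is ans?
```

Answer: 'orldD'

Derivation:
Trace (tracking ans):
word = 'world'  # -> word = 'world'
data = word[1:5]  # -> data = 'orld'
word = word.upper()  # -> word = 'WORLD'
ans = data + word[-1]  # -> ans = 'orldD'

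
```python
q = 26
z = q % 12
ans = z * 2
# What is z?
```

Trace (tracking z):
q = 26  # -> q = 26
z = q % 12  # -> z = 2
ans = z * 2  # -> ans = 4

Answer: 2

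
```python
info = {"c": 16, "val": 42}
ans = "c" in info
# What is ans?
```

Trace (tracking ans):
info = {'c': 16, 'val': 42}  # -> info = {'c': 16, 'val': 42}
ans = 'c' in info  # -> ans = True

Answer: True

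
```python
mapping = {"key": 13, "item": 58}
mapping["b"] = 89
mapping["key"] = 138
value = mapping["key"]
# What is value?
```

Trace (tracking value):
mapping = {'key': 13, 'item': 58}  # -> mapping = {'key': 13, 'item': 58}
mapping['b'] = 89  # -> mapping = {'key': 13, 'item': 58, 'b': 89}
mapping['key'] = 138  # -> mapping = {'key': 138, 'item': 58, 'b': 89}
value = mapping['key']  # -> value = 138

Answer: 138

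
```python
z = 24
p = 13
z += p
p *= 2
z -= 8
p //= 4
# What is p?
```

Answer: 6

Derivation:
Trace (tracking p):
z = 24  # -> z = 24
p = 13  # -> p = 13
z += p  # -> z = 37
p *= 2  # -> p = 26
z -= 8  # -> z = 29
p //= 4  # -> p = 6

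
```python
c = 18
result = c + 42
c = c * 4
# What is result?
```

Answer: 60

Derivation:
Trace (tracking result):
c = 18  # -> c = 18
result = c + 42  # -> result = 60
c = c * 4  # -> c = 72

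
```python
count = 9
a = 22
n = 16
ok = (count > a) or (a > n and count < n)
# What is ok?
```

Trace (tracking ok):
count = 9  # -> count = 9
a = 22  # -> a = 22
n = 16  # -> n = 16
ok = count > a or (a > n and count < n)  # -> ok = True

Answer: True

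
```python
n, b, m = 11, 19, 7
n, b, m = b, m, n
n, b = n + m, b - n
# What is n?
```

Answer: 30

Derivation:
Trace (tracking n):
n, b, m = (11, 19, 7)  # -> n = 11, b = 19, m = 7
n, b, m = (b, m, n)  # -> n = 19, b = 7, m = 11
n, b = (n + m, b - n)  # -> n = 30, b = -12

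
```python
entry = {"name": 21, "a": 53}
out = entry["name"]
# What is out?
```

Answer: 21

Derivation:
Trace (tracking out):
entry = {'name': 21, 'a': 53}  # -> entry = {'name': 21, 'a': 53}
out = entry['name']  # -> out = 21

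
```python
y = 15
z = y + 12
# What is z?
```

Trace (tracking z):
y = 15  # -> y = 15
z = y + 12  # -> z = 27

Answer: 27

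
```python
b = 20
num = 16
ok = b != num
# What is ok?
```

Trace (tracking ok):
b = 20  # -> b = 20
num = 16  # -> num = 16
ok = b != num  # -> ok = True

Answer: True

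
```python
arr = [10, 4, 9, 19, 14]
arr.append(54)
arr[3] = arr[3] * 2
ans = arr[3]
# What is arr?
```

Answer: [10, 4, 9, 38, 14, 54]

Derivation:
Trace (tracking arr):
arr = [10, 4, 9, 19, 14]  # -> arr = [10, 4, 9, 19, 14]
arr.append(54)  # -> arr = [10, 4, 9, 19, 14, 54]
arr[3] = arr[3] * 2  # -> arr = [10, 4, 9, 38, 14, 54]
ans = arr[3]  # -> ans = 38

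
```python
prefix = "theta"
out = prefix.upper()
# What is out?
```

Answer: 'THETA'

Derivation:
Trace (tracking out):
prefix = 'theta'  # -> prefix = 'theta'
out = prefix.upper()  # -> out = 'THETA'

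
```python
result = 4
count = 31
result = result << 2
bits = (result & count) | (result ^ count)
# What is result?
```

Trace (tracking result):
result = 4  # -> result = 4
count = 31  # -> count = 31
result = result << 2  # -> result = 16
bits = result & count | result ^ count  # -> bits = 31

Answer: 16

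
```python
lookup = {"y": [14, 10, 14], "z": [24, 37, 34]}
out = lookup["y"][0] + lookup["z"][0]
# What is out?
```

Trace (tracking out):
lookup = {'y': [14, 10, 14], 'z': [24, 37, 34]}  # -> lookup = {'y': [14, 10, 14], 'z': [24, 37, 34]}
out = lookup['y'][0] + lookup['z'][0]  # -> out = 38

Answer: 38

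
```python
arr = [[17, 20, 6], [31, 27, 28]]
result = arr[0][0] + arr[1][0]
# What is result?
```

Answer: 48

Derivation:
Trace (tracking result):
arr = [[17, 20, 6], [31, 27, 28]]  # -> arr = [[17, 20, 6], [31, 27, 28]]
result = arr[0][0] + arr[1][0]  # -> result = 48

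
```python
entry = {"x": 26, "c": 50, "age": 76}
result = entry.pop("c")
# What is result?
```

Answer: 50

Derivation:
Trace (tracking result):
entry = {'x': 26, 'c': 50, 'age': 76}  # -> entry = {'x': 26, 'c': 50, 'age': 76}
result = entry.pop('c')  # -> result = 50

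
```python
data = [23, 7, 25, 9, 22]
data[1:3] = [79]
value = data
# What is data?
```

Trace (tracking data):
data = [23, 7, 25, 9, 22]  # -> data = [23, 7, 25, 9, 22]
data[1:3] = [79]  # -> data = [23, 79, 9, 22]
value = data  # -> value = [23, 79, 9, 22]

Answer: [23, 79, 9, 22]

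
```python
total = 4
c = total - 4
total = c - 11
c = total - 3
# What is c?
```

Answer: -14

Derivation:
Trace (tracking c):
total = 4  # -> total = 4
c = total - 4  # -> c = 0
total = c - 11  # -> total = -11
c = total - 3  # -> c = -14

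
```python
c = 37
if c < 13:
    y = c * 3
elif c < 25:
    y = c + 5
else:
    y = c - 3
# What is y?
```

Answer: 34

Derivation:
Trace (tracking y):
c = 37  # -> c = 37
if c < 13:  # condition is False
elif c < 25:  # condition is False
else:
    y = c - 3  # -> y = 34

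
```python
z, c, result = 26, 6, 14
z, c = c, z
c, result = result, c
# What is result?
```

Answer: 26

Derivation:
Trace (tracking result):
z, c, result = (26, 6, 14)  # -> z = 26, c = 6, result = 14
z, c = (c, z)  # -> z = 6, c = 26
c, result = (result, c)  # -> c = 14, result = 26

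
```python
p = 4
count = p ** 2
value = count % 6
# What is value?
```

Answer: 4

Derivation:
Trace (tracking value):
p = 4  # -> p = 4
count = p ** 2  # -> count = 16
value = count % 6  # -> value = 4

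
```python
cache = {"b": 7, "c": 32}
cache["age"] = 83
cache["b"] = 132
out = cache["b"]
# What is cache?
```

Trace (tracking cache):
cache = {'b': 7, 'c': 32}  # -> cache = {'b': 7, 'c': 32}
cache['age'] = 83  # -> cache = {'b': 7, 'c': 32, 'age': 83}
cache['b'] = 132  # -> cache = {'b': 132, 'c': 32, 'age': 83}
out = cache['b']  # -> out = 132

Answer: {'b': 132, 'c': 32, 'age': 83}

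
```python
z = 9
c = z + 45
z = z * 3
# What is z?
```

Trace (tracking z):
z = 9  # -> z = 9
c = z + 45  # -> c = 54
z = z * 3  # -> z = 27

Answer: 27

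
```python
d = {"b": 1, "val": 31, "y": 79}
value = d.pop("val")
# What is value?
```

Trace (tracking value):
d = {'b': 1, 'val': 31, 'y': 79}  # -> d = {'b': 1, 'val': 31, 'y': 79}
value = d.pop('val')  # -> value = 31

Answer: 31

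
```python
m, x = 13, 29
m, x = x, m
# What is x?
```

Trace (tracking x):
m, x = (13, 29)  # -> m = 13, x = 29
m, x = (x, m)  # -> m = 29, x = 13

Answer: 13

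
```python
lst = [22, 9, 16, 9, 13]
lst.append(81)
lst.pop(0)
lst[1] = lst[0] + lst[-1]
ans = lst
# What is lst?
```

Trace (tracking lst):
lst = [22, 9, 16, 9, 13]  # -> lst = [22, 9, 16, 9, 13]
lst.append(81)  # -> lst = [22, 9, 16, 9, 13, 81]
lst.pop(0)  # -> lst = [9, 16, 9, 13, 81]
lst[1] = lst[0] + lst[-1]  # -> lst = [9, 90, 9, 13, 81]
ans = lst  # -> ans = [9, 90, 9, 13, 81]

Answer: [9, 90, 9, 13, 81]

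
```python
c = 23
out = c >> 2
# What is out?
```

Answer: 5

Derivation:
Trace (tracking out):
c = 23  # -> c = 23
out = c >> 2  # -> out = 5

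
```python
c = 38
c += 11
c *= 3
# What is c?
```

Trace (tracking c):
c = 38  # -> c = 38
c += 11  # -> c = 49
c *= 3  # -> c = 147

Answer: 147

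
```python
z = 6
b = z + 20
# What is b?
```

Answer: 26

Derivation:
Trace (tracking b):
z = 6  # -> z = 6
b = z + 20  # -> b = 26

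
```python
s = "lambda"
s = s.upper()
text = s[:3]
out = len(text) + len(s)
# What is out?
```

Trace (tracking out):
s = 'lambda'  # -> s = 'lambda'
s = s.upper()  # -> s = 'LAMBDA'
text = s[:3]  # -> text = 'LAM'
out = len(text) + len(s)  # -> out = 9

Answer: 9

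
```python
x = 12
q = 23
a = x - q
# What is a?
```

Answer: -11

Derivation:
Trace (tracking a):
x = 12  # -> x = 12
q = 23  # -> q = 23
a = x - q  # -> a = -11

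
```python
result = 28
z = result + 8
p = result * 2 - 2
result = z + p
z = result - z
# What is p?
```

Trace (tracking p):
result = 28  # -> result = 28
z = result + 8  # -> z = 36
p = result * 2 - 2  # -> p = 54
result = z + p  # -> result = 90
z = result - z  # -> z = 54

Answer: 54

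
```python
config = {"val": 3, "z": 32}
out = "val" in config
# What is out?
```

Trace (tracking out):
config = {'val': 3, 'z': 32}  # -> config = {'val': 3, 'z': 32}
out = 'val' in config  # -> out = True

Answer: True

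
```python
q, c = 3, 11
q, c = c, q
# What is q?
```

Answer: 11

Derivation:
Trace (tracking q):
q, c = (3, 11)  # -> q = 3, c = 11
q, c = (c, q)  # -> q = 11, c = 3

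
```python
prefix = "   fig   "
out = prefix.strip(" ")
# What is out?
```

Trace (tracking out):
prefix = '   fig   '  # -> prefix = '   fig   '
out = prefix.strip(' ')  # -> out = 'fig'

Answer: 'fig'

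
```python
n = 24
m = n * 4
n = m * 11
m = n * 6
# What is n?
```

Trace (tracking n):
n = 24  # -> n = 24
m = n * 4  # -> m = 96
n = m * 11  # -> n = 1056
m = n * 6  # -> m = 6336

Answer: 1056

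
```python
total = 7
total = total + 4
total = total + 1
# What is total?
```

Trace (tracking total):
total = 7  # -> total = 7
total = total + 4  # -> total = 11
total = total + 1  # -> total = 12

Answer: 12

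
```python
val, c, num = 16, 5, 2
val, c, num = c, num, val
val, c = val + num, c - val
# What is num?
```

Trace (tracking num):
val, c, num = (16, 5, 2)  # -> val = 16, c = 5, num = 2
val, c, num = (c, num, val)  # -> val = 5, c = 2, num = 16
val, c = (val + num, c - val)  # -> val = 21, c = -3

Answer: 16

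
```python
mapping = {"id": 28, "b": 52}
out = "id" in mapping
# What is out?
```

Trace (tracking out):
mapping = {'id': 28, 'b': 52}  # -> mapping = {'id': 28, 'b': 52}
out = 'id' in mapping  # -> out = True

Answer: True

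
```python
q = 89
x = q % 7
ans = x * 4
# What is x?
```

Trace (tracking x):
q = 89  # -> q = 89
x = q % 7  # -> x = 5
ans = x * 4  # -> ans = 20

Answer: 5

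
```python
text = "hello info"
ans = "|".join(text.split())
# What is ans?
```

Trace (tracking ans):
text = 'hello info'  # -> text = 'hello info'
ans = '|'.join(text.split())  # -> ans = 'hello|info'

Answer: 'hello|info'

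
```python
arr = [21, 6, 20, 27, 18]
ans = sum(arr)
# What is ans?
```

Trace (tracking ans):
arr = [21, 6, 20, 27, 18]  # -> arr = [21, 6, 20, 27, 18]
ans = sum(arr)  # -> ans = 92

Answer: 92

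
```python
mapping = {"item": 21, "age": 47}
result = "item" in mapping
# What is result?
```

Trace (tracking result):
mapping = {'item': 21, 'age': 47}  # -> mapping = {'item': 21, 'age': 47}
result = 'item' in mapping  # -> result = True

Answer: True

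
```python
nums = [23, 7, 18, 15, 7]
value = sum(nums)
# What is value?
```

Answer: 70

Derivation:
Trace (tracking value):
nums = [23, 7, 18, 15, 7]  # -> nums = [23, 7, 18, 15, 7]
value = sum(nums)  # -> value = 70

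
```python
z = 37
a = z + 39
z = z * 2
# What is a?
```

Answer: 76

Derivation:
Trace (tracking a):
z = 37  # -> z = 37
a = z + 39  # -> a = 76
z = z * 2  # -> z = 74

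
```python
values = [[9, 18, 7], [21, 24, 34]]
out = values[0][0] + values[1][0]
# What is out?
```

Trace (tracking out):
values = [[9, 18, 7], [21, 24, 34]]  # -> values = [[9, 18, 7], [21, 24, 34]]
out = values[0][0] + values[1][0]  # -> out = 30

Answer: 30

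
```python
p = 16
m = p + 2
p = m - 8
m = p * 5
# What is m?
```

Trace (tracking m):
p = 16  # -> p = 16
m = p + 2  # -> m = 18
p = m - 8  # -> p = 10
m = p * 5  # -> m = 50

Answer: 50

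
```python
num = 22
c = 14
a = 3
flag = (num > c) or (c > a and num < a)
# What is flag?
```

Answer: True

Derivation:
Trace (tracking flag):
num = 22  # -> num = 22
c = 14  # -> c = 14
a = 3  # -> a = 3
flag = num > c or (c > a and num < a)  # -> flag = True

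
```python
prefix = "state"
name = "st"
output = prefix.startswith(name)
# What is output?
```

Answer: True

Derivation:
Trace (tracking output):
prefix = 'state'  # -> prefix = 'state'
name = 'st'  # -> name = 'st'
output = prefix.startswith(name)  # -> output = True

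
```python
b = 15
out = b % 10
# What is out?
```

Answer: 5

Derivation:
Trace (tracking out):
b = 15  # -> b = 15
out = b % 10  # -> out = 5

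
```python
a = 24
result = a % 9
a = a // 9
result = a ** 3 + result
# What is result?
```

Trace (tracking result):
a = 24  # -> a = 24
result = a % 9  # -> result = 6
a = a // 9  # -> a = 2
result = a ** 3 + result  # -> result = 14

Answer: 14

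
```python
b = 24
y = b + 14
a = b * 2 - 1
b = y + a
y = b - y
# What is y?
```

Answer: 47

Derivation:
Trace (tracking y):
b = 24  # -> b = 24
y = b + 14  # -> y = 38
a = b * 2 - 1  # -> a = 47
b = y + a  # -> b = 85
y = b - y  # -> y = 47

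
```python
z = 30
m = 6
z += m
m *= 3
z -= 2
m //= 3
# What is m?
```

Trace (tracking m):
z = 30  # -> z = 30
m = 6  # -> m = 6
z += m  # -> z = 36
m *= 3  # -> m = 18
z -= 2  # -> z = 34
m //= 3  # -> m = 6

Answer: 6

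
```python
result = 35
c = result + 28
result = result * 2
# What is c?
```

Answer: 63

Derivation:
Trace (tracking c):
result = 35  # -> result = 35
c = result + 28  # -> c = 63
result = result * 2  # -> result = 70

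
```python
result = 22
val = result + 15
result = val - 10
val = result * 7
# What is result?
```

Answer: 27

Derivation:
Trace (tracking result):
result = 22  # -> result = 22
val = result + 15  # -> val = 37
result = val - 10  # -> result = 27
val = result * 7  # -> val = 189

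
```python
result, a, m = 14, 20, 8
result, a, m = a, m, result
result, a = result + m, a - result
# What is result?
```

Trace (tracking result):
result, a, m = (14, 20, 8)  # -> result = 14, a = 20, m = 8
result, a, m = (a, m, result)  # -> result = 20, a = 8, m = 14
result, a = (result + m, a - result)  # -> result = 34, a = -12

Answer: 34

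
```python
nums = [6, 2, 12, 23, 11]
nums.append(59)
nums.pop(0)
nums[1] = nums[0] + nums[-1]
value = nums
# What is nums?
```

Answer: [2, 61, 23, 11, 59]

Derivation:
Trace (tracking nums):
nums = [6, 2, 12, 23, 11]  # -> nums = [6, 2, 12, 23, 11]
nums.append(59)  # -> nums = [6, 2, 12, 23, 11, 59]
nums.pop(0)  # -> nums = [2, 12, 23, 11, 59]
nums[1] = nums[0] + nums[-1]  # -> nums = [2, 61, 23, 11, 59]
value = nums  # -> value = [2, 61, 23, 11, 59]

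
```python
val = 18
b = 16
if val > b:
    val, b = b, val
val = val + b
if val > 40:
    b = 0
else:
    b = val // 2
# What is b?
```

Trace (tracking b):
val = 18  # -> val = 18
b = 16  # -> b = 16
if val > b:  # condition is True
    val, b = (b, val)  # -> val = 16, b = 18
val = val + b  # -> val = 34
if val > 40:  # condition is False
else:
    b = val // 2  # -> b = 17

Answer: 17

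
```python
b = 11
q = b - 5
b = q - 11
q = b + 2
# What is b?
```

Trace (tracking b):
b = 11  # -> b = 11
q = b - 5  # -> q = 6
b = q - 11  # -> b = -5
q = b + 2  # -> q = -3

Answer: -5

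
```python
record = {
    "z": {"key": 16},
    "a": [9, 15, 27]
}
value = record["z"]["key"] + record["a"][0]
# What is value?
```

Trace (tracking value):
record = {'z': {'key': 16}, 'a': [9, 15, 27]}  # -> record = {'z': {'key': 16}, 'a': [9, 15, 27]}
value = record['z']['key'] + record['a'][0]  # -> value = 25

Answer: 25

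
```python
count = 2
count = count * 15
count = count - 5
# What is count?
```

Trace (tracking count):
count = 2  # -> count = 2
count = count * 15  # -> count = 30
count = count - 5  # -> count = 25

Answer: 25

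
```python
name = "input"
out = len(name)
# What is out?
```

Trace (tracking out):
name = 'input'  # -> name = 'input'
out = len(name)  # -> out = 5

Answer: 5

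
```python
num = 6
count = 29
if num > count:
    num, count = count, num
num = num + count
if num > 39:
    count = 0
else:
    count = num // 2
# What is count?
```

Trace (tracking count):
num = 6  # -> num = 6
count = 29  # -> count = 29
if num > count:  # condition is False
num = num + count  # -> num = 35
if num > 39:  # condition is False
else:
    count = num // 2  # -> count = 17

Answer: 17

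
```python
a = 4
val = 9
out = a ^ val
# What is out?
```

Trace (tracking out):
a = 4  # -> a = 4
val = 9  # -> val = 9
out = a ^ val  # -> out = 13

Answer: 13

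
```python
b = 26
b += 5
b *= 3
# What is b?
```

Trace (tracking b):
b = 26  # -> b = 26
b += 5  # -> b = 31
b *= 3  # -> b = 93

Answer: 93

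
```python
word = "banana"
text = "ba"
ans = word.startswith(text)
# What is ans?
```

Trace (tracking ans):
word = 'banana'  # -> word = 'banana'
text = 'ba'  # -> text = 'ba'
ans = word.startswith(text)  # -> ans = True

Answer: True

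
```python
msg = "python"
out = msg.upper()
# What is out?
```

Answer: 'PYTHON'

Derivation:
Trace (tracking out):
msg = 'python'  # -> msg = 'python'
out = msg.upper()  # -> out = 'PYTHON'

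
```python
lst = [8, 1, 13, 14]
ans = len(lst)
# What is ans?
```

Answer: 4

Derivation:
Trace (tracking ans):
lst = [8, 1, 13, 14]  # -> lst = [8, 1, 13, 14]
ans = len(lst)  # -> ans = 4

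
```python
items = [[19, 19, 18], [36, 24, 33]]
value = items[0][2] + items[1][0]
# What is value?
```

Answer: 54

Derivation:
Trace (tracking value):
items = [[19, 19, 18], [36, 24, 33]]  # -> items = [[19, 19, 18], [36, 24, 33]]
value = items[0][2] + items[1][0]  # -> value = 54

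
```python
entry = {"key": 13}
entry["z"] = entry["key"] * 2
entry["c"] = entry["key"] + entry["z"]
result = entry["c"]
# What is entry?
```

Trace (tracking entry):
entry = {'key': 13}  # -> entry = {'key': 13}
entry['z'] = entry['key'] * 2  # -> entry = {'key': 13, 'z': 26}
entry['c'] = entry['key'] + entry['z']  # -> entry = {'key': 13, 'z': 26, 'c': 39}
result = entry['c']  # -> result = 39

Answer: {'key': 13, 'z': 26, 'c': 39}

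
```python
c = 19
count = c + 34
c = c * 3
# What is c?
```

Answer: 57

Derivation:
Trace (tracking c):
c = 19  # -> c = 19
count = c + 34  # -> count = 53
c = c * 3  # -> c = 57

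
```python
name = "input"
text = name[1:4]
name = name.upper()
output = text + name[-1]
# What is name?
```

Answer: 'INPUT'

Derivation:
Trace (tracking name):
name = 'input'  # -> name = 'input'
text = name[1:4]  # -> text = 'npu'
name = name.upper()  # -> name = 'INPUT'
output = text + name[-1]  # -> output = 'npuT'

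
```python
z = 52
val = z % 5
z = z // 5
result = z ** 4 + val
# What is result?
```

Answer: 10002

Derivation:
Trace (tracking result):
z = 52  # -> z = 52
val = z % 5  # -> val = 2
z = z // 5  # -> z = 10
result = z ** 4 + val  # -> result = 10002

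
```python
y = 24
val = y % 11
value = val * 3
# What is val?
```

Answer: 2

Derivation:
Trace (tracking val):
y = 24  # -> y = 24
val = y % 11  # -> val = 2
value = val * 3  # -> value = 6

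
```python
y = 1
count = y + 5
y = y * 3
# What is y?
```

Answer: 3

Derivation:
Trace (tracking y):
y = 1  # -> y = 1
count = y + 5  # -> count = 6
y = y * 3  # -> y = 3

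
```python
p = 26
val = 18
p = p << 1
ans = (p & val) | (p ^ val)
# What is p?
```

Trace (tracking p):
p = 26  # -> p = 26
val = 18  # -> val = 18
p = p << 1  # -> p = 52
ans = p & val | p ^ val  # -> ans = 54

Answer: 52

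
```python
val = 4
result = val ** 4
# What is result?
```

Answer: 256

Derivation:
Trace (tracking result):
val = 4  # -> val = 4
result = val ** 4  # -> result = 256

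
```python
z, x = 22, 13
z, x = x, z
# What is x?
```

Answer: 22

Derivation:
Trace (tracking x):
z, x = (22, 13)  # -> z = 22, x = 13
z, x = (x, z)  # -> z = 13, x = 22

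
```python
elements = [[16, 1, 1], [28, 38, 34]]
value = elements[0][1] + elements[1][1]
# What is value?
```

Answer: 39

Derivation:
Trace (tracking value):
elements = [[16, 1, 1], [28, 38, 34]]  # -> elements = [[16, 1, 1], [28, 38, 34]]
value = elements[0][1] + elements[1][1]  # -> value = 39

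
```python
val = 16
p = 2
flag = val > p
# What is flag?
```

Answer: True

Derivation:
Trace (tracking flag):
val = 16  # -> val = 16
p = 2  # -> p = 2
flag = val > p  # -> flag = True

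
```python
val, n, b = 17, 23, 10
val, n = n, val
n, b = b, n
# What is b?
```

Trace (tracking b):
val, n, b = (17, 23, 10)  # -> val = 17, n = 23, b = 10
val, n = (n, val)  # -> val = 23, n = 17
n, b = (b, n)  # -> n = 10, b = 17

Answer: 17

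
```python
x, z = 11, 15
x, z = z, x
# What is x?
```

Trace (tracking x):
x, z = (11, 15)  # -> x = 11, z = 15
x, z = (z, x)  # -> x = 15, z = 11

Answer: 15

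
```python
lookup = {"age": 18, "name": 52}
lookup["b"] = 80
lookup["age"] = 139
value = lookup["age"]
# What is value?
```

Answer: 139

Derivation:
Trace (tracking value):
lookup = {'age': 18, 'name': 52}  # -> lookup = {'age': 18, 'name': 52}
lookup['b'] = 80  # -> lookup = {'age': 18, 'name': 52, 'b': 80}
lookup['age'] = 139  # -> lookup = {'age': 139, 'name': 52, 'b': 80}
value = lookup['age']  # -> value = 139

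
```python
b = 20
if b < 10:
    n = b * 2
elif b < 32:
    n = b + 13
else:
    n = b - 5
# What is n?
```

Answer: 33

Derivation:
Trace (tracking n):
b = 20  # -> b = 20
if b < 10:  # condition is False
elif b < 32:  # condition is True
    n = b + 13  # -> n = 33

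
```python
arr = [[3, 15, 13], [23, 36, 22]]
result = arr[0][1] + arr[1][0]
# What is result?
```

Trace (tracking result):
arr = [[3, 15, 13], [23, 36, 22]]  # -> arr = [[3, 15, 13], [23, 36, 22]]
result = arr[0][1] + arr[1][0]  # -> result = 38

Answer: 38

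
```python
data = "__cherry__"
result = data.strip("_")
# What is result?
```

Answer: 'cherry'

Derivation:
Trace (tracking result):
data = '__cherry__'  # -> data = '__cherry__'
result = data.strip('_')  # -> result = 'cherry'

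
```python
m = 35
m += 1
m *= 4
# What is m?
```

Answer: 144

Derivation:
Trace (tracking m):
m = 35  # -> m = 35
m += 1  # -> m = 36
m *= 4  # -> m = 144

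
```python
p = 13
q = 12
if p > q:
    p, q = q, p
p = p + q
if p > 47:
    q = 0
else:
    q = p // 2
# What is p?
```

Trace (tracking p):
p = 13  # -> p = 13
q = 12  # -> q = 12
if p > q:  # condition is True
    p, q = (q, p)  # -> p = 12, q = 13
p = p + q  # -> p = 25
if p > 47:  # condition is False
else:
    q = p // 2  # -> q = 12

Answer: 25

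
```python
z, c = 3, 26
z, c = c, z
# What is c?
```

Trace (tracking c):
z, c = (3, 26)  # -> z = 3, c = 26
z, c = (c, z)  # -> z = 26, c = 3

Answer: 3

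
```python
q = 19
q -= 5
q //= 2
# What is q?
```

Trace (tracking q):
q = 19  # -> q = 19
q -= 5  # -> q = 14
q //= 2  # -> q = 7

Answer: 7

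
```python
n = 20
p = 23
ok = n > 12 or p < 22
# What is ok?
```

Trace (tracking ok):
n = 20  # -> n = 20
p = 23  # -> p = 23
ok = n > 12 or p < 22  # -> ok = True

Answer: True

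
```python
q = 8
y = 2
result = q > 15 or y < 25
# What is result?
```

Answer: True

Derivation:
Trace (tracking result):
q = 8  # -> q = 8
y = 2  # -> y = 2
result = q > 15 or y < 25  # -> result = True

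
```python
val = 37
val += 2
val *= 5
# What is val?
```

Trace (tracking val):
val = 37  # -> val = 37
val += 2  # -> val = 39
val *= 5  # -> val = 195

Answer: 195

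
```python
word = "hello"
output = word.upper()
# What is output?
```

Answer: 'HELLO'

Derivation:
Trace (tracking output):
word = 'hello'  # -> word = 'hello'
output = word.upper()  # -> output = 'HELLO'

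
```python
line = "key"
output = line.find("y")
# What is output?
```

Trace (tracking output):
line = 'key'  # -> line = 'key'
output = line.find('y')  # -> output = 2

Answer: 2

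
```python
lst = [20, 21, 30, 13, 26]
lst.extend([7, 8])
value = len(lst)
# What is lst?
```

Trace (tracking lst):
lst = [20, 21, 30, 13, 26]  # -> lst = [20, 21, 30, 13, 26]
lst.extend([7, 8])  # -> lst = [20, 21, 30, 13, 26, 7, 8]
value = len(lst)  # -> value = 7

Answer: [20, 21, 30, 13, 26, 7, 8]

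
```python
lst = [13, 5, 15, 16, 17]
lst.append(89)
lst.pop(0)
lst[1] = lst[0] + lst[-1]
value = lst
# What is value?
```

Answer: [5, 94, 16, 17, 89]

Derivation:
Trace (tracking value):
lst = [13, 5, 15, 16, 17]  # -> lst = [13, 5, 15, 16, 17]
lst.append(89)  # -> lst = [13, 5, 15, 16, 17, 89]
lst.pop(0)  # -> lst = [5, 15, 16, 17, 89]
lst[1] = lst[0] + lst[-1]  # -> lst = [5, 94, 16, 17, 89]
value = lst  # -> value = [5, 94, 16, 17, 89]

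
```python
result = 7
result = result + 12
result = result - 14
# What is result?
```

Answer: 5

Derivation:
Trace (tracking result):
result = 7  # -> result = 7
result = result + 12  # -> result = 19
result = result - 14  # -> result = 5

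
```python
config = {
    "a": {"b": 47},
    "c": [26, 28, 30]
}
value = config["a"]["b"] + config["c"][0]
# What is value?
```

Trace (tracking value):
config = {'a': {'b': 47}, 'c': [26, 28, 30]}  # -> config = {'a': {'b': 47}, 'c': [26, 28, 30]}
value = config['a']['b'] + config['c'][0]  # -> value = 73

Answer: 73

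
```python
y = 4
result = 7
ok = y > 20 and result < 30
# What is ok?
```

Answer: False

Derivation:
Trace (tracking ok):
y = 4  # -> y = 4
result = 7  # -> result = 7
ok = y > 20 and result < 30  # -> ok = False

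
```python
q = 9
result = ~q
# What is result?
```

Answer: -10

Derivation:
Trace (tracking result):
q = 9  # -> q = 9
result = ~q  # -> result = -10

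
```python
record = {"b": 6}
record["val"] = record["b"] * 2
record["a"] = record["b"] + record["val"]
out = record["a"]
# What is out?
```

Trace (tracking out):
record = {'b': 6}  # -> record = {'b': 6}
record['val'] = record['b'] * 2  # -> record = {'b': 6, 'val': 12}
record['a'] = record['b'] + record['val']  # -> record = {'b': 6, 'val': 12, 'a': 18}
out = record['a']  # -> out = 18

Answer: 18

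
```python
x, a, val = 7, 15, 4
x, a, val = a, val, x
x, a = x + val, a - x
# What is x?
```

Answer: 22

Derivation:
Trace (tracking x):
x, a, val = (7, 15, 4)  # -> x = 7, a = 15, val = 4
x, a, val = (a, val, x)  # -> x = 15, a = 4, val = 7
x, a = (x + val, a - x)  # -> x = 22, a = -11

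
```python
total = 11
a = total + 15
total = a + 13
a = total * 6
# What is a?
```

Answer: 234

Derivation:
Trace (tracking a):
total = 11  # -> total = 11
a = total + 15  # -> a = 26
total = a + 13  # -> total = 39
a = total * 6  # -> a = 234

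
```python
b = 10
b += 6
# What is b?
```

Answer: 16

Derivation:
Trace (tracking b):
b = 10  # -> b = 10
b += 6  # -> b = 16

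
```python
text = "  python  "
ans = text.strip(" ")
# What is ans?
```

Answer: 'python'

Derivation:
Trace (tracking ans):
text = '  python  '  # -> text = '  python  '
ans = text.strip(' ')  # -> ans = 'python'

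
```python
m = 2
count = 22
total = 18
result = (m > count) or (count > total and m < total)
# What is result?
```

Trace (tracking result):
m = 2  # -> m = 2
count = 22  # -> count = 22
total = 18  # -> total = 18
result = m > count or (count > total and m < total)  # -> result = True

Answer: True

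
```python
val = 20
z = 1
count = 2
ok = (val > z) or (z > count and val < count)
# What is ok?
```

Answer: True

Derivation:
Trace (tracking ok):
val = 20  # -> val = 20
z = 1  # -> z = 1
count = 2  # -> count = 2
ok = val > z or (z > count and val < count)  # -> ok = True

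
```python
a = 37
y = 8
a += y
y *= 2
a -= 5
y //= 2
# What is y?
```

Trace (tracking y):
a = 37  # -> a = 37
y = 8  # -> y = 8
a += y  # -> a = 45
y *= 2  # -> y = 16
a -= 5  # -> a = 40
y //= 2  # -> y = 8

Answer: 8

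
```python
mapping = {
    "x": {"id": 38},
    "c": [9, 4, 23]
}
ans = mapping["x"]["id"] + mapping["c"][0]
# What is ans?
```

Answer: 47

Derivation:
Trace (tracking ans):
mapping = {'x': {'id': 38}, 'c': [9, 4, 23]}  # -> mapping = {'x': {'id': 38}, 'c': [9, 4, 23]}
ans = mapping['x']['id'] + mapping['c'][0]  # -> ans = 47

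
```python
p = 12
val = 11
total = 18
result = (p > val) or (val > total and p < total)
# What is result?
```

Trace (tracking result):
p = 12  # -> p = 12
val = 11  # -> val = 11
total = 18  # -> total = 18
result = p > val or (val > total and p < total)  # -> result = True

Answer: True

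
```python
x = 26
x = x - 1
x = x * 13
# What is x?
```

Trace (tracking x):
x = 26  # -> x = 26
x = x - 1  # -> x = 25
x = x * 13  # -> x = 325

Answer: 325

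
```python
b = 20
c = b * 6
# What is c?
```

Trace (tracking c):
b = 20  # -> b = 20
c = b * 6  # -> c = 120

Answer: 120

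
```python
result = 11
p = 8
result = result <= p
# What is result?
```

Trace (tracking result):
result = 11  # -> result = 11
p = 8  # -> p = 8
result = result <= p  # -> result = False

Answer: False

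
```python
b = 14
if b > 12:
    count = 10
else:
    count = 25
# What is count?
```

Answer: 10

Derivation:
Trace (tracking count):
b = 14  # -> b = 14
if b > 12:  # condition is True
    count = 10  # -> count = 10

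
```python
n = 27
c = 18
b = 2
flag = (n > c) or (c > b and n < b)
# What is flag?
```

Trace (tracking flag):
n = 27  # -> n = 27
c = 18  # -> c = 18
b = 2  # -> b = 2
flag = n > c or (c > b and n < b)  # -> flag = True

Answer: True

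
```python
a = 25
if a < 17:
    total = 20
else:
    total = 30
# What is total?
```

Answer: 30

Derivation:
Trace (tracking total):
a = 25  # -> a = 25
if a < 17:  # condition is False
else:
    total = 30  # -> total = 30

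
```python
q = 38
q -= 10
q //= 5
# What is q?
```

Answer: 5

Derivation:
Trace (tracking q):
q = 38  # -> q = 38
q -= 10  # -> q = 28
q //= 5  # -> q = 5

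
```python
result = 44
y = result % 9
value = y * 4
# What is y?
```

Trace (tracking y):
result = 44  # -> result = 44
y = result % 9  # -> y = 8
value = y * 4  # -> value = 32

Answer: 8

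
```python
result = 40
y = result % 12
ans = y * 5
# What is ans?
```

Answer: 20

Derivation:
Trace (tracking ans):
result = 40  # -> result = 40
y = result % 12  # -> y = 4
ans = y * 5  # -> ans = 20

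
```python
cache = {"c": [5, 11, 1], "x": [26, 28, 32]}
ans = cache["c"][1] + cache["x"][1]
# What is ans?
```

Answer: 39

Derivation:
Trace (tracking ans):
cache = {'c': [5, 11, 1], 'x': [26, 28, 32]}  # -> cache = {'c': [5, 11, 1], 'x': [26, 28, 32]}
ans = cache['c'][1] + cache['x'][1]  # -> ans = 39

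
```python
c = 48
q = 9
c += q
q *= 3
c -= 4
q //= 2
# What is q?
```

Trace (tracking q):
c = 48  # -> c = 48
q = 9  # -> q = 9
c += q  # -> c = 57
q *= 3  # -> q = 27
c -= 4  # -> c = 53
q //= 2  # -> q = 13

Answer: 13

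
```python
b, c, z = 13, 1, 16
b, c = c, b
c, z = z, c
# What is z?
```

Answer: 13

Derivation:
Trace (tracking z):
b, c, z = (13, 1, 16)  # -> b = 13, c = 1, z = 16
b, c = (c, b)  # -> b = 1, c = 13
c, z = (z, c)  # -> c = 16, z = 13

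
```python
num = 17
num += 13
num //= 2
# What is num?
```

Answer: 15

Derivation:
Trace (tracking num):
num = 17  # -> num = 17
num += 13  # -> num = 30
num //= 2  # -> num = 15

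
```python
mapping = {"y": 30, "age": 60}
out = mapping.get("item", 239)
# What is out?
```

Answer: 239

Derivation:
Trace (tracking out):
mapping = {'y': 30, 'age': 60}  # -> mapping = {'y': 30, 'age': 60}
out = mapping.get('item', 239)  # -> out = 239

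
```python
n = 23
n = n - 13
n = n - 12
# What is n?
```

Trace (tracking n):
n = 23  # -> n = 23
n = n - 13  # -> n = 10
n = n - 12  # -> n = -2

Answer: -2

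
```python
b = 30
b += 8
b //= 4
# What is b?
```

Trace (tracking b):
b = 30  # -> b = 30
b += 8  # -> b = 38
b //= 4  # -> b = 9

Answer: 9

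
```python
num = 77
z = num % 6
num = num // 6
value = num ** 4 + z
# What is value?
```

Answer: 20741

Derivation:
Trace (tracking value):
num = 77  # -> num = 77
z = num % 6  # -> z = 5
num = num // 6  # -> num = 12
value = num ** 4 + z  # -> value = 20741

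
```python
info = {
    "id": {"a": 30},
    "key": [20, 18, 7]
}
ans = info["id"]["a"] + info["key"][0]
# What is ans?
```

Trace (tracking ans):
info = {'id': {'a': 30}, 'key': [20, 18, 7]}  # -> info = {'id': {'a': 30}, 'key': [20, 18, 7]}
ans = info['id']['a'] + info['key'][0]  # -> ans = 50

Answer: 50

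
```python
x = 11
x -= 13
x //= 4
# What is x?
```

Trace (tracking x):
x = 11  # -> x = 11
x -= 13  # -> x = -2
x //= 4  # -> x = -1

Answer: -1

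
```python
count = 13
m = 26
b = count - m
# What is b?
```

Trace (tracking b):
count = 13  # -> count = 13
m = 26  # -> m = 26
b = count - m  # -> b = -13

Answer: -13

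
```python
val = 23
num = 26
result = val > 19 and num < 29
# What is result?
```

Answer: True

Derivation:
Trace (tracking result):
val = 23  # -> val = 23
num = 26  # -> num = 26
result = val > 19 and num < 29  # -> result = True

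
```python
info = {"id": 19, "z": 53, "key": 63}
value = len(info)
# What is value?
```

Answer: 3

Derivation:
Trace (tracking value):
info = {'id': 19, 'z': 53, 'key': 63}  # -> info = {'id': 19, 'z': 53, 'key': 63}
value = len(info)  # -> value = 3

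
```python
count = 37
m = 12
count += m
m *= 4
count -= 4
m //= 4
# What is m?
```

Answer: 12

Derivation:
Trace (tracking m):
count = 37  # -> count = 37
m = 12  # -> m = 12
count += m  # -> count = 49
m *= 4  # -> m = 48
count -= 4  # -> count = 45
m //= 4  # -> m = 12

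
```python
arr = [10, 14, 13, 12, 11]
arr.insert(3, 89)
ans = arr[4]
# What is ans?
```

Trace (tracking ans):
arr = [10, 14, 13, 12, 11]  # -> arr = [10, 14, 13, 12, 11]
arr.insert(3, 89)  # -> arr = [10, 14, 13, 89, 12, 11]
ans = arr[4]  # -> ans = 12

Answer: 12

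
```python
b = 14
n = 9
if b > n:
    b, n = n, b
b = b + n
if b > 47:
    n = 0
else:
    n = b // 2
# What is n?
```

Trace (tracking n):
b = 14  # -> b = 14
n = 9  # -> n = 9
if b > n:  # condition is True
    b, n = (n, b)  # -> b = 9, n = 14
b = b + n  # -> b = 23
if b > 47:  # condition is False
else:
    n = b // 2  # -> n = 11

Answer: 11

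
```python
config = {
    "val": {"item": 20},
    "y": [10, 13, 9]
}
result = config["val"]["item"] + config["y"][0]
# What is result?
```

Trace (tracking result):
config = {'val': {'item': 20}, 'y': [10, 13, 9]}  # -> config = {'val': {'item': 20}, 'y': [10, 13, 9]}
result = config['val']['item'] + config['y'][0]  # -> result = 30

Answer: 30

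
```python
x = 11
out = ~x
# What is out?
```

Answer: -12

Derivation:
Trace (tracking out):
x = 11  # -> x = 11
out = ~x  # -> out = -12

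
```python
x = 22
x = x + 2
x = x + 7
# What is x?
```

Trace (tracking x):
x = 22  # -> x = 22
x = x + 2  # -> x = 24
x = x + 7  # -> x = 31

Answer: 31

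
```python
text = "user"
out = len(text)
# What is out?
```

Answer: 4

Derivation:
Trace (tracking out):
text = 'user'  # -> text = 'user'
out = len(text)  # -> out = 4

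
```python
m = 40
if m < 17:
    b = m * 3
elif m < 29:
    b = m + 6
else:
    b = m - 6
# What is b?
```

Answer: 34

Derivation:
Trace (tracking b):
m = 40  # -> m = 40
if m < 17:  # condition is False
elif m < 29:  # condition is False
else:
    b = m - 6  # -> b = 34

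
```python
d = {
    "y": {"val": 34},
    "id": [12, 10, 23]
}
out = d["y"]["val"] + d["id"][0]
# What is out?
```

Answer: 46

Derivation:
Trace (tracking out):
d = {'y': {'val': 34}, 'id': [12, 10, 23]}  # -> d = {'y': {'val': 34}, 'id': [12, 10, 23]}
out = d['y']['val'] + d['id'][0]  # -> out = 46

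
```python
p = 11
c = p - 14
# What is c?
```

Answer: -3

Derivation:
Trace (tracking c):
p = 11  # -> p = 11
c = p - 14  # -> c = -3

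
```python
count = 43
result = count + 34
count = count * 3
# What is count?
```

Trace (tracking count):
count = 43  # -> count = 43
result = count + 34  # -> result = 77
count = count * 3  # -> count = 129

Answer: 129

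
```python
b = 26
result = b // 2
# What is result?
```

Answer: 13

Derivation:
Trace (tracking result):
b = 26  # -> b = 26
result = b // 2  # -> result = 13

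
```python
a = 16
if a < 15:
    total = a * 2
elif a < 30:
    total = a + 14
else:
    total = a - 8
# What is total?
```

Trace (tracking total):
a = 16  # -> a = 16
if a < 15:  # condition is False
elif a < 30:  # condition is True
    total = a + 14  # -> total = 30

Answer: 30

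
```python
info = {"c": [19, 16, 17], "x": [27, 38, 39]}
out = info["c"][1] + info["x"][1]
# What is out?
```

Trace (tracking out):
info = {'c': [19, 16, 17], 'x': [27, 38, 39]}  # -> info = {'c': [19, 16, 17], 'x': [27, 38, 39]}
out = info['c'][1] + info['x'][1]  # -> out = 54

Answer: 54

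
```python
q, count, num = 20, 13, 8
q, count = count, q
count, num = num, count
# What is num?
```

Trace (tracking num):
q, count, num = (20, 13, 8)  # -> q = 20, count = 13, num = 8
q, count = (count, q)  # -> q = 13, count = 20
count, num = (num, count)  # -> count = 8, num = 20

Answer: 20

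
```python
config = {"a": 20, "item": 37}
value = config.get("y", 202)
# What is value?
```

Answer: 202

Derivation:
Trace (tracking value):
config = {'a': 20, 'item': 37}  # -> config = {'a': 20, 'item': 37}
value = config.get('y', 202)  # -> value = 202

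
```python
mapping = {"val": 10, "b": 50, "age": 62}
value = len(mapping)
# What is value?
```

Answer: 3

Derivation:
Trace (tracking value):
mapping = {'val': 10, 'b': 50, 'age': 62}  # -> mapping = {'val': 10, 'b': 50, 'age': 62}
value = len(mapping)  # -> value = 3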